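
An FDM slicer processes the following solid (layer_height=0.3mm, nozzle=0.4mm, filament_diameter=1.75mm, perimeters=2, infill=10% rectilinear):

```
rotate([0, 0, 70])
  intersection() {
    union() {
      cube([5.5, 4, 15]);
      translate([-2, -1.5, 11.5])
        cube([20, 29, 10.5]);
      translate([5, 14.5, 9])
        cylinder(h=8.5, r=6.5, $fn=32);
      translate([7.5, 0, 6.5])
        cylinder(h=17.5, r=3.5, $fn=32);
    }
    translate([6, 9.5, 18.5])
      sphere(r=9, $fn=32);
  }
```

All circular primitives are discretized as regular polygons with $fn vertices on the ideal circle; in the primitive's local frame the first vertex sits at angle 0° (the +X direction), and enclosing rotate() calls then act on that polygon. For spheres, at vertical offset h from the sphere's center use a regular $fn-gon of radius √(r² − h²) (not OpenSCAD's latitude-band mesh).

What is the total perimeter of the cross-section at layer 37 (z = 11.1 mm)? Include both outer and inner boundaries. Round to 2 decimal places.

At z = 11.1 mm: the cube (footprint 5.5×4) is included at this height (perimeter 19.00 mm); the cube at (-2, -1.5) is not intersected at this z (z outside [11.5, 22]); the r=6.5 cylinder at (5, 14.5) gives a regular 32-gon of circumradius 6.5 (constant along its height) (perimeter = 2·32·6.500·sin(180°/32) = 40.78 mm); the r=3.5 cylinder at (7.5, 0) gives a regular 32-gon of circumradius 3.5 (constant along its height) (perimeter = 2·32·3.500·sin(180°/32) = 21.96 mm); Combining (union): the regions partially overlap (shared area 2.98 mm²), so the edge portions inside another operand are dropped and the merged outline is re-measured after clipping — boundary = 74.01 mm; the r=9 sphere at (6, 9.5) slices to a regular 32-gon of circumradius 5.122 (√(r²−h²) with h=7.4 from center) (perimeter = 2·32·5.122·sin(180°/32) = 32.13 mm); After intersecting: the r=9 sphere at (6, 9.5) partially overlaps that combined region; clipping to the common part keeps 47.42 mm² — boundary = 25.55 mm; (rotated 70° about Z; rotation is an isometry so areas/perimeters/island counts are preserved). Overall, the cross-section is a single solid region. Total boundary length (outer) = 25.55 mm.

25.55 mm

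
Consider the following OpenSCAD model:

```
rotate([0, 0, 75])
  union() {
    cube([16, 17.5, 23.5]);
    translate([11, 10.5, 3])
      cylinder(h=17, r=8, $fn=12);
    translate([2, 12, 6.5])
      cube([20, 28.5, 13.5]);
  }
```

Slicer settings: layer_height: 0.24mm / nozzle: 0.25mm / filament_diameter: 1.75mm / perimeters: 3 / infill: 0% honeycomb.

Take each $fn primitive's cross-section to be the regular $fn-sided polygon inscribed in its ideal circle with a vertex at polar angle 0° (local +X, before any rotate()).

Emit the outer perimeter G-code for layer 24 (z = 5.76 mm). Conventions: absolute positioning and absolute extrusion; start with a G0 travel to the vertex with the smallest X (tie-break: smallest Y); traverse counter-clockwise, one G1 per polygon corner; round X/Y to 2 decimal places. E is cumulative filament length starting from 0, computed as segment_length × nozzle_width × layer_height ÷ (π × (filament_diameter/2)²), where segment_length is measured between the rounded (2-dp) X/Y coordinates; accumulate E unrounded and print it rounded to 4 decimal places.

At z = 5.76 mm: the cube (footprint 16×17.5) is included at this height; the r=8 cylinder at (11, 10.5) gives a regular 12-gon of circumradius 8 (constant along its height); the cube at (2, 12) is not intersected at this z (z outside [6.5, 20]); Taking the union: the regions partially overlap (shared area 164.84 mm²), so overlapping operands fuse into one piece — 1 connected region; (whole slice rotated 75° about Z — lengths, areas and connectivity unchanged). The outline is a single polygon with 12 vertices. Extrusion per mm of travel: 0.25 × 0.24 / (π × 0.875²) = 0.024945. Accumulating E over each segment gives final E = 1.7242.

G0 X-16.90 Y4.53 Z5.76
G1 X0.00 Y0.00 E0.4365
G1 X4.14 Y15.45 E0.8355
G1 X-0.27 Y16.64 E0.9494
G1 X-1.64 Y19.00 E1.0175
G1 X-5.22 Y21.07 E1.1206
G1 X-9.37 Y21.07 E1.2241
G1 X-11.73 Y19.71 E1.2921
G1 X-12.76 Y19.98 E1.3187
G1 X-13.09 Y18.76 E1.3502
G1 X-15.02 Y15.41 E1.4466
G1 X-15.02 Y11.55 E1.5429
G1 X-16.90 Y4.53 E1.7242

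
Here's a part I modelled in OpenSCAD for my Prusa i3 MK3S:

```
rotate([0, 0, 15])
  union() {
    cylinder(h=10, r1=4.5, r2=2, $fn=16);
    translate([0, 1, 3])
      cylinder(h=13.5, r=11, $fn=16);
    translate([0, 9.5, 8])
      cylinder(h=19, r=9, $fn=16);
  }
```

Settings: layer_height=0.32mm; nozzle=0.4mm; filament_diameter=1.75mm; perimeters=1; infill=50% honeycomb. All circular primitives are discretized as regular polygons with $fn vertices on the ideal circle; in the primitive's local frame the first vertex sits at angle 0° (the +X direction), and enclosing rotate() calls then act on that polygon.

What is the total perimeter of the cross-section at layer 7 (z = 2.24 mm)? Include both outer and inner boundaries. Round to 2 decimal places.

24.60 mm

At z = 2.24 mm: the cone (r1=4.5→r2=2) has section circumradius 3.940 here — a regular 16-gon (perimeter = 2·16·3.940·sin(180°/16) = 24.60 mm); the cylinder at (0, 1) is absent (z outside [3, 16.5]); the cylinder at (0, 9.5) is absent (z outside [8, 27]); Merging all regions: only the cone is present, so the union is just that shape — boundary = 24.60 mm; (whole slice rotated 15° about Z — lengths, areas and connectivity unchanged). Overall, the cross-section is a single solid region. Total boundary length (outer) = 24.60 mm.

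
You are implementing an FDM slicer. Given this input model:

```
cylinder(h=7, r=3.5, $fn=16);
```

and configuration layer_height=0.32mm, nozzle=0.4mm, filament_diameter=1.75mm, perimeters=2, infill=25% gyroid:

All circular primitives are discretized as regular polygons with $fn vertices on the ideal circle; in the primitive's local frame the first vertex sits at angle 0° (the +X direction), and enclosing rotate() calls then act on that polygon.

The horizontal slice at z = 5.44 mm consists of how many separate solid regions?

1

At z = 5.44 mm: the r=3.5 cylinder gives a regular 16-gon of circumradius 3.5 (constant along its height). The result has 1 disconnected region.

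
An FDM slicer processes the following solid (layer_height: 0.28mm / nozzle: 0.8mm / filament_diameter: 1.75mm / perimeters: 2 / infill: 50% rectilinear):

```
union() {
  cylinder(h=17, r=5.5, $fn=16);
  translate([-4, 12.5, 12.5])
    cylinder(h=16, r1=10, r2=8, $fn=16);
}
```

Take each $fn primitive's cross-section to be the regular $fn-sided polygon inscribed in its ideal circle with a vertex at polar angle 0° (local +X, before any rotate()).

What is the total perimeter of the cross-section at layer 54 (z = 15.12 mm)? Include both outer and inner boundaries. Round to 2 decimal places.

At z = 15.12 mm: the r=5.5 cylinder contributes a regular 16-gon of circumradius 5.5 (perimeter = 2·16·5.500·sin(180°/16) = 34.34 mm); the cone at (-4, 12.5) (r1=10→r2=8) has section circumradius 9.672 here — a regular 16-gon (perimeter = 2·16·9.672·sin(180°/16) = 60.38 mm); Taking the union: the regions partially overlap (shared area 8.61 mm²), so the edge portions inside another operand are dropped and the merged outline is re-measured after clipping — boundary = 80.16 mm. Overall, the cross-section is a single solid region. Total boundary length (outer) = 80.16 mm.

80.16 mm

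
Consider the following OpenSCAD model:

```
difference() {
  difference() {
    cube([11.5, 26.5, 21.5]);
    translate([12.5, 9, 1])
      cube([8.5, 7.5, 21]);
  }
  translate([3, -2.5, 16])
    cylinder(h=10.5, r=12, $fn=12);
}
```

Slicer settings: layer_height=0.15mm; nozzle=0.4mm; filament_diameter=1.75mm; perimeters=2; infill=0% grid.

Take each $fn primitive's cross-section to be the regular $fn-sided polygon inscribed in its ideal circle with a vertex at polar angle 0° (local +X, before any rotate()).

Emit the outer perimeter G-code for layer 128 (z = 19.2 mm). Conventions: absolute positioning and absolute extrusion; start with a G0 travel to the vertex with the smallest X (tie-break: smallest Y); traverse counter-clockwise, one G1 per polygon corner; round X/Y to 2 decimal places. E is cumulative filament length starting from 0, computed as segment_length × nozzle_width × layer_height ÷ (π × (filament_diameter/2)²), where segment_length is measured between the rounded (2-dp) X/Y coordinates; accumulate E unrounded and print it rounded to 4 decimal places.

At z = 19.2 mm: the 11.5×26.5 cube contributes its full rectangle; the cube at (12.5, 9) is present — its section is the full 8.5×7.5 rectangle; Subtracting the remaining from the first: starting from the 11.5×26.5 cube, the 8.5×7.5 cube at (12.5, 9) misses the remaining region (no effect) — 1 connected region; the cylinder at (3, -2.5): section is a regular 12-gon, circumradius r=12; After the difference (first − rest): starting from that combined region, the r=12 cylinder at (3, -2.5) partially overlaps it — only the 96.08 mm² overlap (of its 432.00 mm²) is removed, clipping the outline — 1 connected region. The outline is a single polygon with 6 vertices. Extrusion per mm of travel: 0.4 × 0.15 / (π × 0.875²) = 0.024945. Accumulating E over each segment gives final E = 1.5781.

G0 X0.00 Y8.70 Z19.20
G1 X3.00 Y9.50 E0.0775
G1 X9.00 Y7.89 E0.2324
G1 X11.50 Y5.39 E0.3206
G1 X11.50 Y26.50 E0.8472
G1 X0.00 Y26.50 E1.1341
G1 X0.00 Y8.70 E1.5781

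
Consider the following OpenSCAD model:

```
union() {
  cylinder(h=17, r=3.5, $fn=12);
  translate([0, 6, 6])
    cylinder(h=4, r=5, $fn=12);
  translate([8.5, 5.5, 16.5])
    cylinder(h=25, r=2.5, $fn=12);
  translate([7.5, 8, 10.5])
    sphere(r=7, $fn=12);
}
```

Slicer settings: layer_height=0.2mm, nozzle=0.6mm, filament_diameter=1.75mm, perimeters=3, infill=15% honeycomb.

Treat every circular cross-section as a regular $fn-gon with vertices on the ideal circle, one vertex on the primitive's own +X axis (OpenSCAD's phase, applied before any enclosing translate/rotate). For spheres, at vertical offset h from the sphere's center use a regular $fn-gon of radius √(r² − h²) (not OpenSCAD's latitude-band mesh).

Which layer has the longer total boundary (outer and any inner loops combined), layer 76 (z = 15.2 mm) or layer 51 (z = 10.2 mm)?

layer 51 (z = 10.2 mm)

Layer 76 (z = 15.2): the cylinder: section is a regular 12-gon, circumradius r=3.5 (perimeter = 2·12·3.500·sin(180°/12) = 21.74 mm); the cylinder at (0, 6) is absent (z outside [6, 10]); the cylinder at (8.5, 5.5) is not intersected at this z (z outside [16.5, 41.5]); the r=7 sphere at (7.5, 8) contributes a regular 12-gon of circumradius √(7²−4.7²) = 5.187 (perimeter = 2·12·5.187·sin(180°/12) = 32.22 mm); Taking the union: the 2 present regions are separate (no shared area or edge), so areas and boundary lengths simply add and each stays a separate island — boundary = 53.96 mm. So its perimeter = 53.96 mm. Layer 51 (z = 10.2): the r=3.5 cylinder gives a regular 12-gon of circumradius 3.5 (constant along its height) (perimeter = 2·12·3.500·sin(180°/12) = 21.74 mm); the cylinder at (0, 6) does not reach this height (z outside [6, 10]); the cylinder at (8.5, 5.5) is not intersected at this z (z outside [16.5, 41.5]); the sphere at (7.5, 8): section is a regular 12-gon, circumradius = √(r²−h²) = √(7²−0.3²) = 6.994 (perimeter = 2·12·6.994·sin(180°/12) = 43.44 mm); Combining (union): the 2 present regions are separate (no shared area or edge), so areas and boundary lengths simply add and each stays a separate island — boundary = 65.18 mm. So its perimeter = 65.18 mm. Layer 51 is larger (65.18 vs 53.96 mm).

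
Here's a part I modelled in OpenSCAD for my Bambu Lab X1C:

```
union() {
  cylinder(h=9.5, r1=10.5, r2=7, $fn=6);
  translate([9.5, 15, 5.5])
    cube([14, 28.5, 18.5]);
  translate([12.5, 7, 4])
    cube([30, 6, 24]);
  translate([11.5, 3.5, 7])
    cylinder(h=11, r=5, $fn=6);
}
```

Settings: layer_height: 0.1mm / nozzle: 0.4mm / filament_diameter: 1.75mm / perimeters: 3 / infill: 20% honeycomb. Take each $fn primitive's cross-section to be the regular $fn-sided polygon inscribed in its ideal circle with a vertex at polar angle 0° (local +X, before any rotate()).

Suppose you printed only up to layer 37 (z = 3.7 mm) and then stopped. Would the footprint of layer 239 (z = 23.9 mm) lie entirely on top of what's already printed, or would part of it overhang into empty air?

Compare the two slices. At z = 3.7: the cone contributes a regular 6-gon of circumradius 9.137 (interpolated between r1=10.5 and r2=7 at t=0.389) (area = (6/2)·9.137²·sin(360°/6) = 216.89 mm²); the cube at (9.5, 15) is not intersected at this z (z outside [5.5, 24]); the cube at (12.5, 7) is absent (z outside [4, 28]); the cylinder at (11.5, 3.5) is not intersected at this z (z outside [7, 18]); Taking the union: only the cone is present, so the union is just that shape — area = 216.89 mm². At z = 23.9: the cone is not intersected at this z (z outside [0, 9.5]); the 14×28.5 cube at (9.5, 15) contributes its full rectangle (area 399.00 mm²); the 30×6 cube at (12.5, 7) contributes its full rectangle (area 180.00 mm²); the cylinder at (11.5, 3.5) does not reach this height (z outside [7, 18]); Taking the union: the 2 present regions are separate (no shared area or edge), so areas and boundary lengths simply add and each stays a separate island — area = 579.00 mm². Checking containment: at z = 23.9 the cross-section extends beyond the z = 3.7 cross-section by about 579.00 mm².

part overhangs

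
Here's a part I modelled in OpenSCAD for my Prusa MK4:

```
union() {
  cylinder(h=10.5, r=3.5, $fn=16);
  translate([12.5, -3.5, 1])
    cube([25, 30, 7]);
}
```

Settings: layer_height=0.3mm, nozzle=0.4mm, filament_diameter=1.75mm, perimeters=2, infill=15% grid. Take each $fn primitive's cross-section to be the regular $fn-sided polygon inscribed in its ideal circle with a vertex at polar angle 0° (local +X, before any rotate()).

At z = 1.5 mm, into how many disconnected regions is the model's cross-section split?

2

At z = 1.5 mm: the r=3.5 cylinder gives a regular 16-gon of circumradius 3.5 (constant along its height); the cube at (12.5, -3.5) (footprint 25×30) is included at this height; Taking the union: the 2 present regions are separate (no shared area or edge), so areas and boundary lengths simply add and each stays a separate island — 2 connected regions. The result has 2 disconnected regions.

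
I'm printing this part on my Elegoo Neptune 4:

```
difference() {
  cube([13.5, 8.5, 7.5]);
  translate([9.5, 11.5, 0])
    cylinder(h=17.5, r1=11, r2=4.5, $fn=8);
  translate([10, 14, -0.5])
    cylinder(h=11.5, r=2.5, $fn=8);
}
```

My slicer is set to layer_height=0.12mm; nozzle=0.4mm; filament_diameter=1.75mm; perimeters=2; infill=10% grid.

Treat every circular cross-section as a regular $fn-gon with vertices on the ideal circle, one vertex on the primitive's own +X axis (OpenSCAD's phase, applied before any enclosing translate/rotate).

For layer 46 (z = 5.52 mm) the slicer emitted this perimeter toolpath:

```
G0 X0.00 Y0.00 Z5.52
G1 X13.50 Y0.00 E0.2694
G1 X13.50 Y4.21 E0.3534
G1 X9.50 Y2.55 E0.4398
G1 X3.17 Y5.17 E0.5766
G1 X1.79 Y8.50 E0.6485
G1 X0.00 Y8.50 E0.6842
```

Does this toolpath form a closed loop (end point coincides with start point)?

no

Start point (G0): (0.00, 0.00). End point (last G1): the path does not return to the start — open.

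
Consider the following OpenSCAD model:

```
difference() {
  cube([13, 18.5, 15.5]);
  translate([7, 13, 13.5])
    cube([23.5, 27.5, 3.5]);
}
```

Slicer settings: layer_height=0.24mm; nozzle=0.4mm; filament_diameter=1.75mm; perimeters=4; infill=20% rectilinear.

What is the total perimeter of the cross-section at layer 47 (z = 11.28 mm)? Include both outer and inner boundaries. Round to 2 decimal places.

At z = 11.28 mm: the 13×18.5 cube contributes its full rectangle (perimeter 63.00 mm); the cube at (7, 13) is absent (z outside [13.5, 17]); After the difference (first − rest): none of the subtracted shapes is present at this height, so the 13×18.5 cube is unchanged — boundary = 63.00 mm. Overall, the cross-section is a single solid region. Total boundary length (outer) = 63.00 mm.

63.00 mm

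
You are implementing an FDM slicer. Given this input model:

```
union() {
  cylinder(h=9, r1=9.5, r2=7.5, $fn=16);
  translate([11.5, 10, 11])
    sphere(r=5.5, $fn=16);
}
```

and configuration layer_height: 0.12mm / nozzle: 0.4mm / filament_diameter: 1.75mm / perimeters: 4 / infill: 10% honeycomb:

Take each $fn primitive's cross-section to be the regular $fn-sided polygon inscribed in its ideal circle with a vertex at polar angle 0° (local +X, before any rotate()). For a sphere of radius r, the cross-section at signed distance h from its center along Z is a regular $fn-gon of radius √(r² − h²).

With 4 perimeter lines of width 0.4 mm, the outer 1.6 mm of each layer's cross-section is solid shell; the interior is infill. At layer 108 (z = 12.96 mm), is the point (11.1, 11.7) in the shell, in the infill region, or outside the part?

infill

At z = 12.96 mm: the cone does not reach this height (z outside [0, 9]); the r=5.5 sphere at (11.5, 10) slices to a regular 16-gon of circumradius 5.139 (√(r²−h²) with h=1.96 from center); Merging all regions: only the r=5.5 sphere at (11.5, 10) is present, so the union is just that shape — 1 connected region. Overall, the cross-section is a single solid region. The nearest boundary edge runs (11.50, 15.14)→(9.53, 14.75); distance from the point to it = 3.29 mm. The point is inside the cross-section and 3.29 mm from the nearest boundary — more than the 1.6 mm shell width (4 × 0.4), so it's in the infill interior.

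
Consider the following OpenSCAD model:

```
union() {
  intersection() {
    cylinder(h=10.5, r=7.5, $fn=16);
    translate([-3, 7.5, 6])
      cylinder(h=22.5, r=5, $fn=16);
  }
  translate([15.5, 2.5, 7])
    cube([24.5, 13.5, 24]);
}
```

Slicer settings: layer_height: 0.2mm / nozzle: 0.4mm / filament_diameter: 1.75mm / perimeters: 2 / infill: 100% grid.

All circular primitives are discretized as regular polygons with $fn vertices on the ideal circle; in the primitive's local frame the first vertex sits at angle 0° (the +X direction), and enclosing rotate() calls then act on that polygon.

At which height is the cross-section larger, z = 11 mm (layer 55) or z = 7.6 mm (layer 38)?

Layer 55 (z = 11): the cylinder is not intersected at this z (z outside [0, 10.5]); the r=5 cylinder at (-3, 7.5) gives a regular 16-gon of circumradius 5 (constant along its height) (area = (16/2)·5.000²·sin(360°/16) = 76.54 mm²); After intersecting: at least one operand is absent at this height, so nothing remains; the cube at (15.5, 2.5) (footprint 24.5×13.5) is included at this height (area 330.75 mm²); Merging all regions: only the 24.5×13.5 cube at (15.5, 2.5) is present, so the union is just that shape — area = 330.75 mm². So its area = 330.75 mm². Layer 38 (z = 7.6): the r=7.5 cylinder contributes a regular 16-gon of circumradius 7.5 (area = (16/2)·7.500²·sin(360°/16) = 172.21 mm²); the r=5 cylinder at (-3, 7.5) gives a regular 16-gon of circumradius 5 (constant along its height) (area = (16/2)·5.000²·sin(360°/16) = 76.54 mm²); After intersecting: the r=5 cylinder at (-3, 7.5) partially overlaps the r=7.5 cylinder; clipping to the common part keeps 26.60 mm² — area = 26.60 mm²; the cube at (15.5, 2.5) (footprint 24.5×13.5) is included at this height (area 330.75 mm²); Merging all regions: the 2 present regions are separate (no shared area or edge), so areas and boundary lengths simply add and each stays a separate island — area = 357.35 mm². So its area = 357.35 mm². Layer 38 is larger (357.35 vs 330.75 mm²).

layer 38 (z = 7.6 mm)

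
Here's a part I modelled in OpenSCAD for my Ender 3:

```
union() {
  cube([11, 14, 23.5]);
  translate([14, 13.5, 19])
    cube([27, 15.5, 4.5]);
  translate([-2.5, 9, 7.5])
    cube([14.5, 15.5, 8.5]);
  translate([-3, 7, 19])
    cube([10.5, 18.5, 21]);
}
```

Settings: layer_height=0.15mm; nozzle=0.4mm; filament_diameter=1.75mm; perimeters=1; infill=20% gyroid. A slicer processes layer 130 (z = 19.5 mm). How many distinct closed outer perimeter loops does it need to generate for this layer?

2

At z = 19.5 mm: the cube (footprint 11×14) is included at this height; the 27×15.5 cube at (14, 13.5) contributes its full rectangle; the cube at (-2.5, 9) does not reach this height (z outside [7.5, 16]); the cube at (-3, 7) (footprint 10.5×18.5) is included at this height; Merging all regions: the regions partially overlap (shared area 52.50 mm²), so overlapping operands fuse into one piece — 2 connected regions. The result has 2 disconnected regions.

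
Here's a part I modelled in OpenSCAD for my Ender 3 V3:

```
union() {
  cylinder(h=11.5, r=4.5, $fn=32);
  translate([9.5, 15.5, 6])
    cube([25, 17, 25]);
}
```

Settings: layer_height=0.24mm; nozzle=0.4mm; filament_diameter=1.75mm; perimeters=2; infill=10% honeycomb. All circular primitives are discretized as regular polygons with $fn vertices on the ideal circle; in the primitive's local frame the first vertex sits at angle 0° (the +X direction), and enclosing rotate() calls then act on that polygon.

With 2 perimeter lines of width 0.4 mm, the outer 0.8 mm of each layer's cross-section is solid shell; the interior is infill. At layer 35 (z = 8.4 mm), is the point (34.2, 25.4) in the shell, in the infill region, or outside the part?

At z = 8.4 mm: the cylinder: section is a regular 32-gon, circumradius r=4.5; the cube at (9.5, 15.5) (footprint 25×17) is included at this height; Combining (union): the 2 present regions are separate (no shared area or edge), so areas and boundary lengths simply add and each stays a separate island — 2 connected regions. Overall, the cross-section has 2 separate islands. The nearest boundary edge runs (34.50, 32.50)→(34.50, 15.50); distance from the point to it = 0.30 mm. (Shell/infill is judged within the island containing the point — the largest one.) The point is inside the cross-section, 0.30 mm from the nearest boundary — within the 0.8 mm shell band (2 × 0.4).

shell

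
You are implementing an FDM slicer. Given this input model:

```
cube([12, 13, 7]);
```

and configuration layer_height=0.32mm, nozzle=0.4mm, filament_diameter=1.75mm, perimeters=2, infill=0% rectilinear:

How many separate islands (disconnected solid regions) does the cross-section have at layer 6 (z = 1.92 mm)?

1

At z = 1.92 mm: the 12×13 cube contributes its full rectangle. Overall, the cross-section is a single solid region. Island count = 1.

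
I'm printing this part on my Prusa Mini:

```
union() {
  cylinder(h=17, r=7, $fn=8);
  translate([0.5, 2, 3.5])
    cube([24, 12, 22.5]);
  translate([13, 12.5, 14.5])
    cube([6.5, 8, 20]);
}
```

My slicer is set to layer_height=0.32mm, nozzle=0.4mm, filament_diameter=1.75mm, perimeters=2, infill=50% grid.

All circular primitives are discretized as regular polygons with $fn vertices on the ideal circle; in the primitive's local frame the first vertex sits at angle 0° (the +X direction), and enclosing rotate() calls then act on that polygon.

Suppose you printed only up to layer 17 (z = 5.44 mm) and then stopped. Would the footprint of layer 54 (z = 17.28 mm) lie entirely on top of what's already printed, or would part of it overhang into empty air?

Compare the two slices. At z = 5.44: the cylinder: section is a regular 8-gon, circumradius r=7 (area = (8/2)·7.000²·sin(360°/8) = 138.59 mm²); the 24×12 cube at (0.5, 2) contributes its full rectangle (area 288.00 mm²); the cube at (13, 12.5) is absent (z outside [14.5, 34.5]); Combining (union): the regions partially overlap — summed areas 426.59 mm² minus the doubly-counted overlap 19.03 mm² gives 407.56 mm² — area = 407.56 mm². At z = 17.28: the cylinder is absent (z outside [0, 17]); the cube at (0.5, 2) is present — its section is the full 24×12 rectangle (area 288.00 mm²); the cube at (13, 12.5) (footprint 6.5×8) is included at this height (area 52.00 mm²); Merging all regions: the regions partially overlap — summed areas 340.00 mm² minus the doubly-counted overlap 9.75 mm² gives 330.25 mm² — area = 330.25 mm². Checking containment: at z = 17.28 the cross-section extends beyond the z = 5.44 cross-section by about 42.25 mm².

part overhangs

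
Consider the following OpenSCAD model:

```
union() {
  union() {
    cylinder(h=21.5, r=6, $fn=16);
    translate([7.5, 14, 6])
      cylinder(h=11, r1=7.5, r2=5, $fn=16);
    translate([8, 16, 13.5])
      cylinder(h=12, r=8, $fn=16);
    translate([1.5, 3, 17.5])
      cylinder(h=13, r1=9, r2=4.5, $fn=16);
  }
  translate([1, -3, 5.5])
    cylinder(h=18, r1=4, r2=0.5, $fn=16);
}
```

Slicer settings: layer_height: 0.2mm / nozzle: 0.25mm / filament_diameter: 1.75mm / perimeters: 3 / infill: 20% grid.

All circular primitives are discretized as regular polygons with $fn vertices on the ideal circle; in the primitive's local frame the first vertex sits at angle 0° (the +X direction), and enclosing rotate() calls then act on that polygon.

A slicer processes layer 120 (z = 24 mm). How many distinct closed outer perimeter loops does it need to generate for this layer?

At z = 24 mm: the cylinder is not intersected at this z (z outside [0, 21.5]); the cone at (7.5, 14) is absent (z outside [6, 17]); the cylinder at (8, 16): section is a regular 16-gon, circumradius r=8; the cone at (1.5, 3) (r1=9→r2=4.5) has section circumradius 6.750 here — a regular 16-gon; Taking the union: the regions partially overlap (shared area 0.05 mm²), so overlapping operands fuse into one piece — 1 connected region; the cone at (1, -3) does not reach this height (z outside [5.5, 23.5]); Combining (union): only that combined region is present, so the union is just that shape — 1 connected region. The result has 1 disconnected region.

1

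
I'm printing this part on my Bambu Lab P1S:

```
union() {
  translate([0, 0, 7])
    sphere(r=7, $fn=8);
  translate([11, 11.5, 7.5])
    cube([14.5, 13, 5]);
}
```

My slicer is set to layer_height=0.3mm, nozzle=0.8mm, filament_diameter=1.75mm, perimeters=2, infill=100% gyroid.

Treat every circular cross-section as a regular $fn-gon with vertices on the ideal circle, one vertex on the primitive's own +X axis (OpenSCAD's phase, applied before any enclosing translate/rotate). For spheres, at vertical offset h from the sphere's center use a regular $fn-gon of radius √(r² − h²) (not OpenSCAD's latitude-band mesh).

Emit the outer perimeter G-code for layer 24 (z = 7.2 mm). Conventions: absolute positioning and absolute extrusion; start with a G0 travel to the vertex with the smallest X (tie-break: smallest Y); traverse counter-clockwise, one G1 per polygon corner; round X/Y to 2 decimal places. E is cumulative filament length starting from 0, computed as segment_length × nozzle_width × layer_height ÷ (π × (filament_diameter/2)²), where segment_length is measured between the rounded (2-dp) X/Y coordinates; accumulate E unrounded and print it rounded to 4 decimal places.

At z = 7.2 mm: the r=7 sphere contributes a regular 8-gon of circumradius √(7²−0.2²) = 6.997; the cube at (11, 11.5) does not reach this height (z outside [7.5, 12.5]); Taking the union: only the r=7 sphere is present, so the union is just that shape — 1 connected region. The outline is a single polygon with 8 vertices. Extrusion per mm of travel: 0.8 × 0.3 / (π × 0.875²) = 0.099780. Accumulating E over each segment gives final E = 4.2768.

G0 X-7.00 Y0.00 Z7.20
G1 X-4.95 Y-4.95 E0.5346
G1 X0.00 Y-7.00 E1.0692
G1 X4.95 Y-4.95 E1.6038
G1 X7.00 Y0.00 E2.1384
G1 X4.95 Y4.95 E2.6730
G1 X0.00 Y7.00 E3.2076
G1 X-4.95 Y4.95 E3.7422
G1 X-7.00 Y0.00 E4.2768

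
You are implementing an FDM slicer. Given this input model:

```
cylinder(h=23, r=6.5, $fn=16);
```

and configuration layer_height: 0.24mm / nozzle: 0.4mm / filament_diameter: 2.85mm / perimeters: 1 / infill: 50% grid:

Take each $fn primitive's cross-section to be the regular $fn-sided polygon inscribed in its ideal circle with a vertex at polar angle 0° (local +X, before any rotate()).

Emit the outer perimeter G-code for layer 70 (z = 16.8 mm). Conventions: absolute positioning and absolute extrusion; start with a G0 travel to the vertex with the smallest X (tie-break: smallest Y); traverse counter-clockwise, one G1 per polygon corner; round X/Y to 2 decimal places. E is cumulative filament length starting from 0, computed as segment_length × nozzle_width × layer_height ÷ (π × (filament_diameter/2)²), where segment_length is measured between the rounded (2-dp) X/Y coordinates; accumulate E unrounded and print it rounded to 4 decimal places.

G0 X-6.50 Y0.00 Z16.80
G1 X-6.01 Y-2.49 E0.0382
G1 X-4.60 Y-4.60 E0.0764
G1 X-2.49 Y-6.01 E0.1146
G1 X0.00 Y-6.50 E0.1528
G1 X2.49 Y-6.01 E0.1909
G1 X4.60 Y-4.60 E0.2291
G1 X6.01 Y-2.49 E0.2673
G1 X6.50 Y0.00 E0.3055
G1 X6.01 Y2.49 E0.3437
G1 X4.60 Y4.60 E0.3819
G1 X2.49 Y6.01 E0.4201
G1 X0.00 Y6.50 E0.4583
G1 X-2.49 Y6.01 E0.4965
G1 X-4.60 Y4.60 E0.5346
G1 X-6.01 Y2.49 E0.5728
G1 X-6.50 Y0.00 E0.6110

At z = 16.8 mm: the cylinder: section is a regular 16-gon, circumradius r=6.5. The outline is a single polygon with 16 vertices. Extrusion per mm of travel: 0.4 × 0.24 / (π × 1.425²) = 0.015048. Accumulating E over each segment gives final E = 0.6110.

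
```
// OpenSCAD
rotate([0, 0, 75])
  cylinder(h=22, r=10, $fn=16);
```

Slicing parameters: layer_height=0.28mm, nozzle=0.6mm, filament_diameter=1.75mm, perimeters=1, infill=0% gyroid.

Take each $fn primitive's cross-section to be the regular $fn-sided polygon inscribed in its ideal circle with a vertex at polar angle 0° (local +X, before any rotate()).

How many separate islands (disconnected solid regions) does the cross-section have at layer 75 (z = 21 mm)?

At z = 21 mm: the r=10 cylinder contributes a regular 16-gon of circumradius 10; (whole slice rotated 75° about Z — lengths, areas and connectivity unchanged). Overall, the cross-section is a single solid region. Island count = 1.

1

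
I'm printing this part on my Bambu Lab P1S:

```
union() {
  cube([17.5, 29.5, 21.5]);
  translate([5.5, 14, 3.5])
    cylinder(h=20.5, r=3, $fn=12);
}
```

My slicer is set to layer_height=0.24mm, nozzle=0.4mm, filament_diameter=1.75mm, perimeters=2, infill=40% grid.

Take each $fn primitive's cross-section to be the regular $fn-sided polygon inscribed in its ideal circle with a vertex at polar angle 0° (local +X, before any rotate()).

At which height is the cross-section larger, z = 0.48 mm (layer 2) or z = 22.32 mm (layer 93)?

layer 2 (z = 0.48 mm)

Layer 2 (z = 0.48): the cube (footprint 17.5×29.5) is included at this height (area 516.25 mm²); the cylinder at (5.5, 14) is absent (z outside [3.5, 24]); Merging all regions: only the 17.5×29.5 cube is present, so the union is just that shape — area = 516.25 mm². So its area = 516.25 mm². Layer 93 (z = 22.32): the cube is not intersected at this z (z outside [0, 21.5]); the r=3 cylinder at (5.5, 14) contributes a regular 12-gon of circumradius 3 (area = (12/2)·3.000²·sin(360°/12) = 27.00 mm²); Merging all regions: only the r=3 cylinder at (5.5, 14) is present, so the union is just that shape — area = 27.00 mm². So its area = 27.00 mm². Layer 2 is larger (516.25 vs 27.00 mm²).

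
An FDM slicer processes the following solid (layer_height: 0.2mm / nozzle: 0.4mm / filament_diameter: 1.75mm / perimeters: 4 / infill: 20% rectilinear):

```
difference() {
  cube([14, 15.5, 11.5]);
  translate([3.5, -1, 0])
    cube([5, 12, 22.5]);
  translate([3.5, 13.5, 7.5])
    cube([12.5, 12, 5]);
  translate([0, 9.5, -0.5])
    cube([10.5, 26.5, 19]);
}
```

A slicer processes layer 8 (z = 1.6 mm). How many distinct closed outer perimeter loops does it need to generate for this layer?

At z = 1.6 mm: the 14×15.5 cube contributes its full rectangle; the 5×12 cube at (3.5, -1) contributes its full rectangle; the cube at (3.5, 13.5) does not reach this height (z outside [7.5, 12.5]); the cube at (0, 9.5) is present — its section is the full 10.5×26.5 rectangle; Taking the first minus the rest: starting from the 14×15.5 cube, the 5×12 cube at (3.5, -1) partially overlaps it — only the 55.00 mm² overlap (of its 60.00 mm²) is removed, clipping the outline; the 10.5×26.5 cube at (0, 9.5) partially overlaps it — only the 55.50 mm² overlap (of its 278.25 mm²) is removed, clipping the outline — 2 connected regions. The result has 2 disconnected regions.

2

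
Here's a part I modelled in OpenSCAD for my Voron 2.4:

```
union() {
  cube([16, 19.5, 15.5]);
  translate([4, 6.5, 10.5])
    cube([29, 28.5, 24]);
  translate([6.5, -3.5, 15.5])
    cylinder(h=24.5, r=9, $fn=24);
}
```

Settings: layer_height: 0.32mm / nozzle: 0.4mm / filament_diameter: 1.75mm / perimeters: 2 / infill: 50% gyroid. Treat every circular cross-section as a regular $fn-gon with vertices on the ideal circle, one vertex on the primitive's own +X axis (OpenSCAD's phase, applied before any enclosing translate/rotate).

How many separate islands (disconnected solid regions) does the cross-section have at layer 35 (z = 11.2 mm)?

At z = 11.2 mm: the 16×19.5 cube contributes its full rectangle; the cube at (4, 6.5) is present — its section is the full 29×28.5 rectangle; the cylinder at (6.5, -3.5) does not reach this height (z outside [15.5, 40]); Merging all regions: the regions partially overlap (shared area 156.00 mm²), so overlapping operands fuse into one piece — 1 connected region. Overall, the cross-section is a single solid region. Island count = 1.

1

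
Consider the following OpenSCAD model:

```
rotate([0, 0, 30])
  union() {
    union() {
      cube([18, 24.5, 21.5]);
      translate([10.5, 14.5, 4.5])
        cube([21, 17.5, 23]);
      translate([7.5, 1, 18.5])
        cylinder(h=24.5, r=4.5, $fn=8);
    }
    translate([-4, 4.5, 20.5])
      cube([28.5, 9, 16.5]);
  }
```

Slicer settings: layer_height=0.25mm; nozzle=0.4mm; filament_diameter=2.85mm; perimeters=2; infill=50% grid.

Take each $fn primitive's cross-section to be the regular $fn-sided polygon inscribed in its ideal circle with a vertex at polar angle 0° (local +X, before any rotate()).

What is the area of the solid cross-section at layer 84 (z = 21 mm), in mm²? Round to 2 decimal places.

848.05 mm²

At z = 21 mm: the cube (footprint 18×24.5) is included at this height (area 441.00 mm²); the cube at (10.5, 14.5) is present — its section is the full 21×17.5 rectangle (area 367.50 mm²); the r=4.5 cylinder at (7.5, 1) gives a regular 8-gon of circumradius 4.5 (constant along its height) (area = (8/2)·4.500²·sin(360°/8) = 57.28 mm²); Combining (union): the regions partially overlap — summed areas 865.78 mm² minus the doubly-counted overlap 112.22 mm² gives 753.55 mm² — area = 753.55 mm²; the cube at (-4, 4.5) is present — its section is the full 28.5×9 rectangle (area 256.50 mm²); Taking the union: the regions partially overlap — summed areas 1010.05 mm² minus the doubly-counted overlap 162.00 mm² gives 848.05 mm² — area = 848.05 mm²; (rotated 30° about Z; rotation is an isometry so areas/perimeters/island counts are preserved). Overall, the cross-section is a single solid region. Net area = 848.05 mm².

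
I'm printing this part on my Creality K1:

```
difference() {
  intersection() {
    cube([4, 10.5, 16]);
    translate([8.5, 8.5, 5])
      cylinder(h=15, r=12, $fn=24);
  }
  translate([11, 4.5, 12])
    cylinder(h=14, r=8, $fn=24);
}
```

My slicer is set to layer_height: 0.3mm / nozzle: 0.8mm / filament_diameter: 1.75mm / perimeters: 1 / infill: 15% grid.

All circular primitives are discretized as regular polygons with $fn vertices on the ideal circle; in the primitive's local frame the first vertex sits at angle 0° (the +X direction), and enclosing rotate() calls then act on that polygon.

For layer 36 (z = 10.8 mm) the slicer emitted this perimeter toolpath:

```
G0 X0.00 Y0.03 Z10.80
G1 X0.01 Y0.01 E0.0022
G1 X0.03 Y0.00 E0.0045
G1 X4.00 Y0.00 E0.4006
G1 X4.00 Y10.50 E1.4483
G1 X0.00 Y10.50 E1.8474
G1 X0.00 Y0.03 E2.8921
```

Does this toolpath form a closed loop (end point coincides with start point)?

Start point (G0): (0.00, 0.03). End point (last G1): the path returns to the start — closed.

yes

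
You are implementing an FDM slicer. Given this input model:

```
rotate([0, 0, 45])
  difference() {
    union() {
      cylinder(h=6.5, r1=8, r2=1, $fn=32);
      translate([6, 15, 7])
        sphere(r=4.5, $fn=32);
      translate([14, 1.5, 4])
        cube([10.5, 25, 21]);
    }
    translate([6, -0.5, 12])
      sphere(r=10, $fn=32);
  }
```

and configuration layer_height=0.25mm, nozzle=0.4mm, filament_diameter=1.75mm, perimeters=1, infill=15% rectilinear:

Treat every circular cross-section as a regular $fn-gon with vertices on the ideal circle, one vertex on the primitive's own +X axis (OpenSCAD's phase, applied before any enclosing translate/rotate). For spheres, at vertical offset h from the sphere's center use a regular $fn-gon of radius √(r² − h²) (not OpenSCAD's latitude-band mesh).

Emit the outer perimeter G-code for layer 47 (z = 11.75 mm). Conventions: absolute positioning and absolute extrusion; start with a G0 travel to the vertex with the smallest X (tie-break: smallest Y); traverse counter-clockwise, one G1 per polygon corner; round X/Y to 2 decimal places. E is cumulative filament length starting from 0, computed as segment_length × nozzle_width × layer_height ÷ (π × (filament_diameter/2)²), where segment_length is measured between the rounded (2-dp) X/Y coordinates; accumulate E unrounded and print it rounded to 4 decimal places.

At z = 11.75 mm: the cone does not reach this height (z outside [0, 6.5]); the sphere at (6, 15) is not intersected at this z (|z−center|=4.750 > r=4.5); the cube at (14, 1.5) is present — its section is the full 10.5×25 rectangle; Merging all regions: only the 10.5×25 cube at (14, 1.5) is present, so the union is just that shape — 1 connected region; the r=10 sphere at (6, -0.5) contributes a regular 32-gon of circumradius √(10²−0.25²) = 9.997; Subtracting the remaining from the first: starting from that combined region, the r=10 sphere at (6, -0.5) partially overlaps it — only the 4.16 mm² overlap (of its 311.95 mm²) is removed, clipping the outline — 1 connected region; (rotated 45° about Z; rotation is an isometry so areas/perimeters/island counts are preserved). The outline is a single polygon with 7 vertices. Extrusion per mm of travel: 0.4 × 0.25 / (π × 0.875²) = 0.041575. Accumulating E over each segment gives final E = 2.8945.

G0 X-8.84 Y28.64 Z11.75
G1 X6.06 Y13.74 E0.8761
G1 X6.55 Y13.69 E0.8965
G1 X8.42 Y13.12 E0.9778
G1 X10.10 Y12.23 E1.0569
G1 X16.26 Y18.38 E1.4188
G1 X-1.41 Y36.06 E2.4580
G1 X-8.84 Y28.64 E2.8945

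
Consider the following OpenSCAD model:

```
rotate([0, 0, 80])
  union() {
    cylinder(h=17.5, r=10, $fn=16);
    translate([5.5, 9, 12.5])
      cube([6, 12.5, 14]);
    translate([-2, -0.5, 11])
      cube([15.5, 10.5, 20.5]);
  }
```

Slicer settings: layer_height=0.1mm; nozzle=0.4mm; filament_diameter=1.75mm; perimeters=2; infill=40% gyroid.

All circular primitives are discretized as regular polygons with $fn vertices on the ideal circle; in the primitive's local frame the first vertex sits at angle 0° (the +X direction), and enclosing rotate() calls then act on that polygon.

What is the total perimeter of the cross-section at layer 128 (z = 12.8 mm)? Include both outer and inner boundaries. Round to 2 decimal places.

97.27 mm

At z = 12.8 mm: the r=10 cylinder contributes a regular 16-gon of circumradius 10 (perimeter = 2·16·10.000·sin(180°/16) = 62.43 mm); the cube at (5.5, 9) (footprint 6×12.5) is included at this height (perimeter 37.00 mm); the cube at (-2, -0.5) (footprint 15.5×10.5) is included at this height (perimeter 52.00 mm); Merging all regions: the regions partially overlap (shared area 108.11 mm²), so the edge portions inside another operand are dropped and the merged outline is re-measured after clipping — boundary = 97.27 mm; (rotated 80° about Z; rotation is an isometry so areas/perimeters/island counts are preserved). Overall, the cross-section is a single solid region. Total boundary length (outer) = 97.27 mm.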